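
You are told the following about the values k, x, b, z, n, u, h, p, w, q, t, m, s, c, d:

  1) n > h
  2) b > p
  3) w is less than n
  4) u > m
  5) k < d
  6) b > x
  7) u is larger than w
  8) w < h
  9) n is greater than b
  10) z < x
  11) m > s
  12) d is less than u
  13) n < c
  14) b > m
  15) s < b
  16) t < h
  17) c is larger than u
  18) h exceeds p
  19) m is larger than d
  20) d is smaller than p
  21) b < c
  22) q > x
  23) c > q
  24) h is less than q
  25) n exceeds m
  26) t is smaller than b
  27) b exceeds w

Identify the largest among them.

Chaining downward from c: directly below it, b, q, u, n; then t, d, w, p, h, s, m, x; then k, z.
That covers every other element, and nothing is given above c, so c is the largest.

c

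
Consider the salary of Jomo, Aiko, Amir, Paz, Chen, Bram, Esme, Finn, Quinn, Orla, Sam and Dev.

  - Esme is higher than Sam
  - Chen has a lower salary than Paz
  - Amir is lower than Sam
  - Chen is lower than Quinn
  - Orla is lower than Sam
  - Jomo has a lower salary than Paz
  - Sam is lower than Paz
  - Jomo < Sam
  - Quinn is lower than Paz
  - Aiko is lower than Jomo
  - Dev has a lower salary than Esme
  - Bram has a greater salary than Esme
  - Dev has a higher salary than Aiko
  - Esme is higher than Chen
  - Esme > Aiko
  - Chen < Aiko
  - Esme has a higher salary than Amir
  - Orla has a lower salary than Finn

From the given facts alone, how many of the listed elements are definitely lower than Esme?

7

The elements the relations force below Esme are Chen, Aiko, Amir, Orla, Jomo, Dev, Sam — no chain reaches any other.
That is 7.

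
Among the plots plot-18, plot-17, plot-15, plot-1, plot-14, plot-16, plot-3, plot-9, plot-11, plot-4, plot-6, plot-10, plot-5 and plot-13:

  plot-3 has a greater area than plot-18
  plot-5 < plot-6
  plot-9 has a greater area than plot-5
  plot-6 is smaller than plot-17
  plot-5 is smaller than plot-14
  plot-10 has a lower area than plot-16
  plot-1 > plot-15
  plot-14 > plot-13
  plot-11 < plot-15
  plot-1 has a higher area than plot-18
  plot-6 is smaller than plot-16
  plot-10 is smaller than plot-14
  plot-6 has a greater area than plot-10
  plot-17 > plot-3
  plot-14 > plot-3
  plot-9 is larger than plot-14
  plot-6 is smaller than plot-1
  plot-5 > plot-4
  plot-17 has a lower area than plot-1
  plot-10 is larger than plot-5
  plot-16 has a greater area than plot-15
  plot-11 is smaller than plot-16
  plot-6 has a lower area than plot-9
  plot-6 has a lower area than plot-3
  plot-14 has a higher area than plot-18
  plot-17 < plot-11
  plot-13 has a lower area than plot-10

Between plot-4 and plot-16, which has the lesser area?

The relevant relations are plot-4 < plot-5; plot-5 < plot-6; plot-6 < plot-3; plot-3 < plot-17; plot-17 < plot-11; plot-11 < plot-15; plot-15 < plot-16.
Together: plot-4 < plot-5 < plot-6 < plot-3 < plot-17 < plot-11 < plot-15 < plot-16.
So plot-4 < plot-16; plot-4 is the smaller of the two.

plot-4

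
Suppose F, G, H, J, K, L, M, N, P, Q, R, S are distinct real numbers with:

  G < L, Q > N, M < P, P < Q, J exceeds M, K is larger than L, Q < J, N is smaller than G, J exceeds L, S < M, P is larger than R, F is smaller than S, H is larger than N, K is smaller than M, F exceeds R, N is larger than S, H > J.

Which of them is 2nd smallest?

Piecing the relations together gives one ordering: R < F < S < N < G < L < K < M < P < Q < J < H.
The 2nd smallest is F.

F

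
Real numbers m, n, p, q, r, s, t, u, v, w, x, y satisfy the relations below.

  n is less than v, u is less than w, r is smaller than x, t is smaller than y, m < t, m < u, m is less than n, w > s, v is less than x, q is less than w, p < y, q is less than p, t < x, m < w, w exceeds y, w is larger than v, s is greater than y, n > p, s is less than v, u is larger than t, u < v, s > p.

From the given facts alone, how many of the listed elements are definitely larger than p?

From p the given relations immediately reach y, n, s.
From those, v, w — 5 in total.
From those, x — 6 in total.
Nothing else is reachable above p; 6 in all.

6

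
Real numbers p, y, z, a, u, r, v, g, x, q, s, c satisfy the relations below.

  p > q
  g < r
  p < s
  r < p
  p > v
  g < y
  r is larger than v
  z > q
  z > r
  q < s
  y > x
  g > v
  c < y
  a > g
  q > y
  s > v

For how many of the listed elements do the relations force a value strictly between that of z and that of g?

3

The relations place g below z. An element lies strictly between them when it is forced above g and also forced below z.
Above g: {y, q, r, p, a, s}. Below z: {c, x, v, y, q, r}.
Intersection: {y, q, r} — 3.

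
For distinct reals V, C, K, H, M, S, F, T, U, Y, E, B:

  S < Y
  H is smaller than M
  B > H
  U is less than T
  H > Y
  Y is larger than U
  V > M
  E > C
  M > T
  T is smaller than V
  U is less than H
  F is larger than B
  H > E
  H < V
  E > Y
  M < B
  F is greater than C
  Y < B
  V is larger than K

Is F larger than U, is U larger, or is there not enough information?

U < Y and Y < E give U < E.
With E < H: U < Y < E < H.
With H < B: U < Y < E < H < B.
With B < F: U < Y < E < H < B < F.
So F is larger.

F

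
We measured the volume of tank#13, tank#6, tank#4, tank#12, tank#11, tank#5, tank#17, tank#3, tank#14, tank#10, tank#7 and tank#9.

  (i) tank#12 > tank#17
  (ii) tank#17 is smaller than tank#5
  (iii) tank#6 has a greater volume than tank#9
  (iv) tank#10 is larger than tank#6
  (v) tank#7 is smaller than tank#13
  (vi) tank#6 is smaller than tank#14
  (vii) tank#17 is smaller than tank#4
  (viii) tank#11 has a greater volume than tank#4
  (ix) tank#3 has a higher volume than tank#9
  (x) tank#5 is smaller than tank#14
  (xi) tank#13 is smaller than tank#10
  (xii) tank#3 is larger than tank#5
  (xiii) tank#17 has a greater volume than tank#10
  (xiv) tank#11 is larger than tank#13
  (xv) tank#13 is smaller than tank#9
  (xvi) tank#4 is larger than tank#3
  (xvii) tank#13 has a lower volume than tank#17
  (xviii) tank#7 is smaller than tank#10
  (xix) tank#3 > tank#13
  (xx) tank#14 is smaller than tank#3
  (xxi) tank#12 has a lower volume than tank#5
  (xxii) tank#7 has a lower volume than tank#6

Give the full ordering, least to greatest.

tank#7 < tank#13 < tank#9 < tank#6 < tank#10 < tank#17 < tank#12 < tank#5 < tank#14 < tank#3 < tank#4 < tank#11

Each adjacent pair is fixed by a given relation: tank#7 < tank#13; tank#13 < tank#9; tank#9 < tank#6; tank#6 < tank#10; tank#10 < tank#17; tank#17 < tank#12; tank#12 < tank#5; tank#5 < tank#14; tank#14 < tank#3; tank#3 < tank#4; tank#4 < tank#11. Chaining them end to end gives the full order.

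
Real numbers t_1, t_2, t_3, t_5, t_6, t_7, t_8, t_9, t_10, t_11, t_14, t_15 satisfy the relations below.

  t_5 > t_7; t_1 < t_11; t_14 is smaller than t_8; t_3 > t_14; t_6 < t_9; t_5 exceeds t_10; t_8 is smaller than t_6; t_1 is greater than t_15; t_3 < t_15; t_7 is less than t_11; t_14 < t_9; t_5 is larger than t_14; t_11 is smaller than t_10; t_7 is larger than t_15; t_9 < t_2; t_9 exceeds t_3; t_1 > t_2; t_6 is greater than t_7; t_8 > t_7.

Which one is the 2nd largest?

t_10

Piecing the relations together gives one ordering: t_14 < t_3 < t_15 < t_7 < t_8 < t_6 < t_9 < t_2 < t_1 < t_11 < t_10 < t_5.
The 2nd largest is t_10.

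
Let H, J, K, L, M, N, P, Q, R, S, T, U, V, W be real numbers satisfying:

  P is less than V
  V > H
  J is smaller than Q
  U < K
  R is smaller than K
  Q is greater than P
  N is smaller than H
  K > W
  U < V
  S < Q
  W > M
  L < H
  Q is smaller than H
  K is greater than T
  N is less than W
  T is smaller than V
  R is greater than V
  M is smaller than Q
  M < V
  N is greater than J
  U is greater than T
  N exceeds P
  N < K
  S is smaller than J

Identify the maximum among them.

K

Chaining downward from K: directly below it, T, U, N, W, R; then M, P, J, V; then S, H; then Q, L.
That covers every other element, and nothing is given above K, so K is the maximum.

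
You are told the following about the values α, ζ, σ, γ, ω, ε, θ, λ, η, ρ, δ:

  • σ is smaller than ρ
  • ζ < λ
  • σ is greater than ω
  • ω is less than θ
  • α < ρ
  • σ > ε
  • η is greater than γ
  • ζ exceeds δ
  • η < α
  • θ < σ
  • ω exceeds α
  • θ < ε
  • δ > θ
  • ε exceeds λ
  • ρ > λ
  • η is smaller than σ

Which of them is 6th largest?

δ

Chaining the given pairs: γ < η < α < ω < θ < δ < ζ < λ < ε < σ < ρ.
The 6th largest is δ.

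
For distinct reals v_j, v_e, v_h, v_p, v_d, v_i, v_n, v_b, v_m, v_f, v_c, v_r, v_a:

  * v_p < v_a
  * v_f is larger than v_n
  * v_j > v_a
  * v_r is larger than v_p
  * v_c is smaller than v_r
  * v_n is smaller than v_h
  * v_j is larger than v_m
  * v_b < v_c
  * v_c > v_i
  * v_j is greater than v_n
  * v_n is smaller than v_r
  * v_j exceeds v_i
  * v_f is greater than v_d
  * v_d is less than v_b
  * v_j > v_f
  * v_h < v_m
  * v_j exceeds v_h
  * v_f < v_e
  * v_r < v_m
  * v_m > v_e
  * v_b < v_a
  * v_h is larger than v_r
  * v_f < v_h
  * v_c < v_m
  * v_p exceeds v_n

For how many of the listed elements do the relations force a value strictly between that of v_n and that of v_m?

Chaining upward from v_n reaches: v_p, v_f, v_a, v_e, v_r, v_h, v_j.
Chaining downward from v_m reaches: v_d, v_b, v_p, v_f, v_i, v_e, v_c, v_r, v_h.
Strictly between v_n and v_m are those in both lists: v_p, v_f, v_e, v_r, v_h — 5 elements.

5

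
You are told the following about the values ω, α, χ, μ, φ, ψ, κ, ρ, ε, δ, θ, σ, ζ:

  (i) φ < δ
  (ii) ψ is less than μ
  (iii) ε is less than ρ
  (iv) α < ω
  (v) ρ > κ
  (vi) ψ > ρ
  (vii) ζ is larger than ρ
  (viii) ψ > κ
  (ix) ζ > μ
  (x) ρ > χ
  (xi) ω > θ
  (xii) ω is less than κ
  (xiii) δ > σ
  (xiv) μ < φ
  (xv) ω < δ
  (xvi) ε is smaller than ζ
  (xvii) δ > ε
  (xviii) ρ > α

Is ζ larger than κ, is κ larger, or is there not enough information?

The relevant relations are κ < ρ; ρ < ψ; ψ < μ; μ < ζ.
Chaining these gives κ < ρ < ψ < μ < ζ.
So ζ is larger.

ζ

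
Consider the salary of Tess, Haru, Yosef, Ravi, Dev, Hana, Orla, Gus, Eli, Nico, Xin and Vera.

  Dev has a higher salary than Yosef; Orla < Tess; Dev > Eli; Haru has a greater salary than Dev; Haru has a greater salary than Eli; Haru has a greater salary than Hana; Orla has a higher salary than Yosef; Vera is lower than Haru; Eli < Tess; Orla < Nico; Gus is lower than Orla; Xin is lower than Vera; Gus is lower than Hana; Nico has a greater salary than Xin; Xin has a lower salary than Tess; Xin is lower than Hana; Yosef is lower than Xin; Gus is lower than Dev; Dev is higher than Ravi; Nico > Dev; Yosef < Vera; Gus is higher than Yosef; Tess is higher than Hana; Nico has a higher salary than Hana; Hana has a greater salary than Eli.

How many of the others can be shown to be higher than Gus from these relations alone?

6

Directly above Gus: Orla, Hana, Dev.
One step further: Tess, Nico, Haru (6 so far).
No other element is forced above Gus by the given relations, so the count is 6.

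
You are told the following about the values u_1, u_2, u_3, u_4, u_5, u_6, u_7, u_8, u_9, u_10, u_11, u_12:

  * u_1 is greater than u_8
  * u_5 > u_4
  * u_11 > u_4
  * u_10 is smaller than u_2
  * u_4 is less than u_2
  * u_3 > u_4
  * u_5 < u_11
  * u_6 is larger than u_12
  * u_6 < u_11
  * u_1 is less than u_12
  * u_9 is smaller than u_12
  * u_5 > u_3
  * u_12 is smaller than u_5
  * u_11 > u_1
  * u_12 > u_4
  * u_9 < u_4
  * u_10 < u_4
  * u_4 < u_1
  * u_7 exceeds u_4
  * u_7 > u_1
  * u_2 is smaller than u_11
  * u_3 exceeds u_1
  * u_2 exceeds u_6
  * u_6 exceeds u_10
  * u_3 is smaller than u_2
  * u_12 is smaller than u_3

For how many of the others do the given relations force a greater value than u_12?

5

From u_12 the given relations immediately reach u_3, u_6, u_5.
From those, u_2, u_11 — 5 in total.
Nothing else is reachable above u_12; 5 in all.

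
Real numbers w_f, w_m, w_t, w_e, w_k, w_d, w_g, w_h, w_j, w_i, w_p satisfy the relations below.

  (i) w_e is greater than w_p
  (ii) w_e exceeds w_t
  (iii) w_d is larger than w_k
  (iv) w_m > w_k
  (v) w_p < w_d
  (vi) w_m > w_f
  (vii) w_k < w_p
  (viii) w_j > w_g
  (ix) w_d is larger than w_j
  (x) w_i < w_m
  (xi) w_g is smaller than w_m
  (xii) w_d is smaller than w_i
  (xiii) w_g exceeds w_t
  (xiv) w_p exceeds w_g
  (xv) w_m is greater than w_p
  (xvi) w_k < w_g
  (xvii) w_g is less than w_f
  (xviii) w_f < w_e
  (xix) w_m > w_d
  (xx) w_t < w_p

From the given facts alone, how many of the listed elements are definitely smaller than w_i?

From w_i the given relations immediately reach w_d.
From those, w_k, w_p, w_j — 4 in total.
From those, w_t, w_g — 6 in total.
No other element is forced below w_i by the given relations, so the count is 6.

6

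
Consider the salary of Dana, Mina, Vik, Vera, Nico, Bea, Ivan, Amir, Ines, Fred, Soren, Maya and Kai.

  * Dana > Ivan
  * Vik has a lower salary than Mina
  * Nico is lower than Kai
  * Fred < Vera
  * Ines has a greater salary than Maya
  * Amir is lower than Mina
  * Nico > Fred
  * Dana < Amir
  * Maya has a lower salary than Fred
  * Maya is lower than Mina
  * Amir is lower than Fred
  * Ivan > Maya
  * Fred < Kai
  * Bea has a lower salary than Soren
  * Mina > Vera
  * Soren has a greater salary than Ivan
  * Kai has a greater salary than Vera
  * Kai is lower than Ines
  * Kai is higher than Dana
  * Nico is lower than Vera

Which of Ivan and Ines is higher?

The relevant relations are Ivan < Dana; Dana < Amir; Amir < Fred; Fred < Vera; Vera < Kai; Kai < Ines.
Together: Ivan < Dana < Amir < Fred < Vera < Kai < Ines.
So Ivan < Ines; Ines is the higher of the two.

Ines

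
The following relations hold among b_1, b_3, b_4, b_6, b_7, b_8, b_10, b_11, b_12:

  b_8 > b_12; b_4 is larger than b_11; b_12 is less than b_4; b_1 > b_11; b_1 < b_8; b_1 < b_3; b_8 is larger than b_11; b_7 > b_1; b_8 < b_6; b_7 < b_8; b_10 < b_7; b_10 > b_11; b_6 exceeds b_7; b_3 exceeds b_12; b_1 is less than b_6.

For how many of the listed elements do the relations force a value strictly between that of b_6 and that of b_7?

The relations place b_7 below b_6. An element lies strictly between them when it is forced above b_7 and also forced below b_6.
Above b_7: {b_8}. Below b_6: {b_11, b_10, b_1, b_12, b_8}.
Intersection: {b_8} — 1.

1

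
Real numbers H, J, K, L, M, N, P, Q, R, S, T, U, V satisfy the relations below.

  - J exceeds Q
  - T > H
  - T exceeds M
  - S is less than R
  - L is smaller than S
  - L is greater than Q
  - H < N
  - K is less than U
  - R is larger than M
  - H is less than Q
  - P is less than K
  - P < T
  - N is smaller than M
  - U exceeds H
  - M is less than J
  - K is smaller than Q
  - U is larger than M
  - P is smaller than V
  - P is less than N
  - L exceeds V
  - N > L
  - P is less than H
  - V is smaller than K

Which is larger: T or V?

T

V < K < Q < L < N < M < T, by transitivity through K, Q, L, N, M.
So V < T; T is the larger of the two.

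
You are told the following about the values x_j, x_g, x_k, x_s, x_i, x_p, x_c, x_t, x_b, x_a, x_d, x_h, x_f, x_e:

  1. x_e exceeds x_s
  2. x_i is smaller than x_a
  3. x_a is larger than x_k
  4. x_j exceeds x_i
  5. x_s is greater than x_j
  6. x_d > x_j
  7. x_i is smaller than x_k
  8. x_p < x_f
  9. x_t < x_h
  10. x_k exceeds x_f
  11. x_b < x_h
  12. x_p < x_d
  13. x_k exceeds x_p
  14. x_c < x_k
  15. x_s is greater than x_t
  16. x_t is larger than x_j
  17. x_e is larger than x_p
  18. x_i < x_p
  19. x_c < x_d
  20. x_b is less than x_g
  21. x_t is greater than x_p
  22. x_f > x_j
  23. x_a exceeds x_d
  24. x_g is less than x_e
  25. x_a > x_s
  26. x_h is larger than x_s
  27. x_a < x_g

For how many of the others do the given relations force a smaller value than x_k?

5

Directly below x_k: x_i, x_p, x_c, x_f.
One step further: x_j (5 so far).
Nothing else is reachable below x_k; 5 in all.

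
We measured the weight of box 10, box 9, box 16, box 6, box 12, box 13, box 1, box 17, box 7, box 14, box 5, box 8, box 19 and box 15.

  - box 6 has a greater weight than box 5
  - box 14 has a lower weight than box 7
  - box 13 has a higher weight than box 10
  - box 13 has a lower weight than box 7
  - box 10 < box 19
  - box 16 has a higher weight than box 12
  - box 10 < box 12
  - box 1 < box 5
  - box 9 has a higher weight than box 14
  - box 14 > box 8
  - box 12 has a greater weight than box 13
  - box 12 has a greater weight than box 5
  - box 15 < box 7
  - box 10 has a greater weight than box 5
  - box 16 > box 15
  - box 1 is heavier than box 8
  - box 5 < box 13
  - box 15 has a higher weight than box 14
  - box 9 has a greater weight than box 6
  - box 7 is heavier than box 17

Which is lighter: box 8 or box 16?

box 8 < box 1 and box 1 < box 5 give box 8 < box 5.
Then box 5 < box 10 extends the chain to box 10.
With box 10 < box 12: box 8 < box 1 < box 5 < box 10 < box 12.
Then box 12 < box 16 extends the chain to box 16.
So box 8 < box 16; box 8 is the lighter of the two.

box 8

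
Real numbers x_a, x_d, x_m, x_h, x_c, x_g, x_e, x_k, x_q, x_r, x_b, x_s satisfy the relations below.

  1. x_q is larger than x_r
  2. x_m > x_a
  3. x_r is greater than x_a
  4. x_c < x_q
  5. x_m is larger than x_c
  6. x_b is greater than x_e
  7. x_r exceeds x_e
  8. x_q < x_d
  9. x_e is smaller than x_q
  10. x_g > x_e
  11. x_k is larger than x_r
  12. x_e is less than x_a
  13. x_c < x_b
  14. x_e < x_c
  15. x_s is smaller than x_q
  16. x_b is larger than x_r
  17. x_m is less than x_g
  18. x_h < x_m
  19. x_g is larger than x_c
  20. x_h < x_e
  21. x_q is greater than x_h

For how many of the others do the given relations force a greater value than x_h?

10

The elements the relations force above x_h are x_e, x_a, x_c, x_r, x_b, x_m, x_q, x_d, x_k, x_g — no chain reaches any other.
That is 10.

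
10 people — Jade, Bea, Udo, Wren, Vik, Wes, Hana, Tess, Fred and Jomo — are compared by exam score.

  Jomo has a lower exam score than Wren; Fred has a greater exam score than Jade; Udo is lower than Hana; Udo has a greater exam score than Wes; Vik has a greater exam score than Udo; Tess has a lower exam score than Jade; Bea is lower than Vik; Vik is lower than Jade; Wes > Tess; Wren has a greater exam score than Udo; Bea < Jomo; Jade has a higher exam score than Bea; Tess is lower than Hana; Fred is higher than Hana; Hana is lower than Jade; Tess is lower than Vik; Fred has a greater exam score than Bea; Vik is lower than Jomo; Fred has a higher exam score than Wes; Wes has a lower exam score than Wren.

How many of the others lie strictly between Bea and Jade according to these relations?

1

The relations place Bea below Jade. An element lies strictly between them when it is forced above Bea and also forced below Jade.
Above Bea: {Vik, Jomo, Wren, Fred}. Below Jade: {Tess, Wes, Udo, Vik, Hana}.
Intersection: {Vik} — 1.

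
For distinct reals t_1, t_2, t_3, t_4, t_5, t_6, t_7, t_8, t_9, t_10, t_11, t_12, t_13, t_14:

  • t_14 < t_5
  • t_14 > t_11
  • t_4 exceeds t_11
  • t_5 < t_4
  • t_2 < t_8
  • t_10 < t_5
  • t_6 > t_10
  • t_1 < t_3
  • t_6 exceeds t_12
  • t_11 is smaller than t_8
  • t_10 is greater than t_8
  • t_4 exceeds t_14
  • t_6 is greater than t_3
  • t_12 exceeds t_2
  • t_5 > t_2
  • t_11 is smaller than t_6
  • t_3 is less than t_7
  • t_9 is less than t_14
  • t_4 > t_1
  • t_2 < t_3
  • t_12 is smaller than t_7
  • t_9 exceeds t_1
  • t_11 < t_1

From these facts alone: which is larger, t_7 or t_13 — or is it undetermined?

undetermined

Following every chain through t_13: nothing is chained to t_13.
t_7 is not reached, and no chain runs the other way from t_7 to t_13.
So the given relations leave the order of t_13 and t_7 undetermined.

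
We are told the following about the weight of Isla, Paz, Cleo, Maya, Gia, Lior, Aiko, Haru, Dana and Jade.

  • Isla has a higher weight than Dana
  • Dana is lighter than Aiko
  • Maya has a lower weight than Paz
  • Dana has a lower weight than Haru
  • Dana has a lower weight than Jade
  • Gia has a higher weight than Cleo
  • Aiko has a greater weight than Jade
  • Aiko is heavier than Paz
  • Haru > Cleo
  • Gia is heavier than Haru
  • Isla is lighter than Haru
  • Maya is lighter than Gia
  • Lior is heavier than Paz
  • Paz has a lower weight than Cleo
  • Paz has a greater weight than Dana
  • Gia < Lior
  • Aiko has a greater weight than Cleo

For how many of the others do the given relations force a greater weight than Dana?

8

From Dana the given relations immediately reach Paz, Jade, Isla, Haru, Aiko.
From those, Cleo, Gia, Lior — 8 in total.
No other element is forced above Dana by the given relations, so the count is 8.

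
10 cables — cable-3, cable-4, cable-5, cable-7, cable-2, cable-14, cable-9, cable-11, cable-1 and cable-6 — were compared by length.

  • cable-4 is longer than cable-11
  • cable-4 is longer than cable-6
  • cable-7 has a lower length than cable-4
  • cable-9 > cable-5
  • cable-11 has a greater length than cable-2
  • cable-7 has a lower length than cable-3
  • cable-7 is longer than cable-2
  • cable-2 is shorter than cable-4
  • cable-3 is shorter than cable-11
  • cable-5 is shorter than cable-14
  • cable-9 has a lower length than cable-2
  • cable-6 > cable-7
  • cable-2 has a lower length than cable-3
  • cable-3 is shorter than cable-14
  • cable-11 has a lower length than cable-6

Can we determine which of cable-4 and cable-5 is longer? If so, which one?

Following the relations from cable-5: cable-5 < cable-9 < cable-2 < cable-7 < cable-3 < cable-11 < cable-6 < cable-4.
So cable-4 is longer.

cable-4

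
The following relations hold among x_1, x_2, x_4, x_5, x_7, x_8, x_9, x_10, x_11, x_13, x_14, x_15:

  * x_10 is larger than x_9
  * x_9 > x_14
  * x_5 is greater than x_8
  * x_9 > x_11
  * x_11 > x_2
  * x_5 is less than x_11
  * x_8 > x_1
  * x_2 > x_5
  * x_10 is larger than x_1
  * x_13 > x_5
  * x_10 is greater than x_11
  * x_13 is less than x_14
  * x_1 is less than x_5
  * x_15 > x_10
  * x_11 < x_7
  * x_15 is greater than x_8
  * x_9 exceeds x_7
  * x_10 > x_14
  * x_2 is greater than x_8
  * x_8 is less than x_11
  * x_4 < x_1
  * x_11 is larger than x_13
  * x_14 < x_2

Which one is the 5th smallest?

Piecing the relations together gives one ordering: x_4 < x_1 < x_8 < x_5 < x_13 < x_14 < x_2 < x_11 < x_7 < x_9 < x_10 < x_15.
The 5th smallest is x_13.

x_13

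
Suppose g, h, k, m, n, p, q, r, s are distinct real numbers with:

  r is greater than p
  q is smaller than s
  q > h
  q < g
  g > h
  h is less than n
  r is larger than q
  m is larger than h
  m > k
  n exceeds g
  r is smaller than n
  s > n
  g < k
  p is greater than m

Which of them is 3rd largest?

The consecutive relations fix a unique order: h < q < g < k < m < p < r < n < s.
Counting 3 from the largest end gives r.

r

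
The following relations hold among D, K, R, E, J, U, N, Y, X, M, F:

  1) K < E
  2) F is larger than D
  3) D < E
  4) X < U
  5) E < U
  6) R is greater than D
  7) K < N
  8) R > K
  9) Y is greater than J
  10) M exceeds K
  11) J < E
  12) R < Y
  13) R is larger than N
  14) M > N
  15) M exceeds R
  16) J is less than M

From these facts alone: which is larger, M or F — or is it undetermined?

undetermined

Following every chain through F: below F we get D.
M is not reached, and no chain runs the other way from M to F.
So the given relations leave the order of F and M undetermined.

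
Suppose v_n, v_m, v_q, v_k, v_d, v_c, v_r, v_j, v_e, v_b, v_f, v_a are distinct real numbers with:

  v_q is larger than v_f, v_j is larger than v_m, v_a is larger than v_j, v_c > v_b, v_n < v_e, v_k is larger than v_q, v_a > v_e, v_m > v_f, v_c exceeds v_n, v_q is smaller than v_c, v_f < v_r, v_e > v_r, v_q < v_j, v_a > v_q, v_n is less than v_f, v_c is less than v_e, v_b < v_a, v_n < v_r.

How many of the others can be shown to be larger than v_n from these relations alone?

9

From v_n the given relations immediately reach v_f, v_c, v_r, v_e.
From those, v_q, v_m, v_a — 7 in total.
From those, v_k, v_j — 9 in total.
No other element is forced above v_n by the given relations, so the count is 9.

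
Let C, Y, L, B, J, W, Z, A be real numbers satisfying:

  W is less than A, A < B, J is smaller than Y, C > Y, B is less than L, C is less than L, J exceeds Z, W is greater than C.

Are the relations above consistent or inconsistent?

consistent

Every relation is compatible with Z < J < Y < C < W < A < B < L; the set is consistent.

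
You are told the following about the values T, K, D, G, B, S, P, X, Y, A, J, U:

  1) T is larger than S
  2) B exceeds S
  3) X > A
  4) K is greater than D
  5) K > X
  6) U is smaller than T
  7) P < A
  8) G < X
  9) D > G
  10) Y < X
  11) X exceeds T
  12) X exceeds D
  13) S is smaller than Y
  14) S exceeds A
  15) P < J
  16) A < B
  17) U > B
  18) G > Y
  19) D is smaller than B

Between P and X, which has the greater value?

P < A and A < S give P < S.
Then S < Y extends the chain to Y.
With Y < G: P < A < S < Y < G.
Then G < D extends the chain to D.
Then D < B extends the chain to B.
With B < U: P < A < S < Y < G < D < B < U.
With U < T: P < A < S < Y < G < D < B < U < T.
With T < X: P < A < S < Y < G < D < B < U < T < X.
So P < X; X is the larger of the two.

X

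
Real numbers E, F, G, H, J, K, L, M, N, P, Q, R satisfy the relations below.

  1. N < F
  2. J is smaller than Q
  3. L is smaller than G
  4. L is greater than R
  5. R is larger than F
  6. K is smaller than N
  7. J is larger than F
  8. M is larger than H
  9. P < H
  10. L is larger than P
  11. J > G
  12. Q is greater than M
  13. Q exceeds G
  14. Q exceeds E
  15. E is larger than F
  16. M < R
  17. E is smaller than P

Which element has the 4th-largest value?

Chaining the given pairs: K < N < F < E < P < H < M < R < L < G < J < Q.
Counting 4 from the largest end gives L.

L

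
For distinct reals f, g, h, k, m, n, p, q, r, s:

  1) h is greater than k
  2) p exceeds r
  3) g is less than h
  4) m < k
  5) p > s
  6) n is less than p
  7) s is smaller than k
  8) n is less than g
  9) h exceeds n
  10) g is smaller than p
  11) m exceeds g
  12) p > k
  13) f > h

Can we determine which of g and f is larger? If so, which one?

f

g < m and m < k give g < k.
Then k < h extends the chain to h.
Then h < f extends the chain to f.
So f is larger.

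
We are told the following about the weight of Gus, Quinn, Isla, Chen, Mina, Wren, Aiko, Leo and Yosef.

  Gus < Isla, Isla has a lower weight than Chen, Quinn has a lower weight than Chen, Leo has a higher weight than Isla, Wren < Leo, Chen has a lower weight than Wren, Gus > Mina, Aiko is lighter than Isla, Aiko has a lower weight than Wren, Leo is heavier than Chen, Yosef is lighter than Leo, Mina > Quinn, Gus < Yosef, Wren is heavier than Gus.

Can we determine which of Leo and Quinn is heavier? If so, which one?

Leo

Quinn < Mina and Mina < Gus give Quinn < Gus.
With Gus < Isla: Quinn < Mina < Gus < Isla.
With Isla < Chen: Quinn < Mina < Gus < Isla < Chen.
With Chen < Wren: Quinn < Mina < Gus < Isla < Chen < Wren.
With Wren < Leo: Quinn < Mina < Gus < Isla < Chen < Wren < Leo.
So Leo is heavier.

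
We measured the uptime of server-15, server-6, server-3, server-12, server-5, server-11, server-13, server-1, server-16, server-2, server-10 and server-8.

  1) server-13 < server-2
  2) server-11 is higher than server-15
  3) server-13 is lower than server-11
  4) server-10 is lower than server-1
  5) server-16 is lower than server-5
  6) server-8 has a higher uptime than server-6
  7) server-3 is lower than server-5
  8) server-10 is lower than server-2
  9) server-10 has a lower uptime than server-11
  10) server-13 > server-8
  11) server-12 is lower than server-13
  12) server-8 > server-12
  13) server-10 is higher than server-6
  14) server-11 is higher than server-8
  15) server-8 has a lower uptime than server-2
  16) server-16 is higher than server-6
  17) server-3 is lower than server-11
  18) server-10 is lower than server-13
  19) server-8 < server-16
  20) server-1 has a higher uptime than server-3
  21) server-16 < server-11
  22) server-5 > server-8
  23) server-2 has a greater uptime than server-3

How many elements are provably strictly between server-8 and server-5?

Chaining upward from server-8 reaches: server-16, server-13, server-2, server-11.
Chaining downward from server-5 reaches: server-12, server-6, server-3, server-16.
Strictly between server-8 and server-5 are those in both lists: server-16 — 1 element.

1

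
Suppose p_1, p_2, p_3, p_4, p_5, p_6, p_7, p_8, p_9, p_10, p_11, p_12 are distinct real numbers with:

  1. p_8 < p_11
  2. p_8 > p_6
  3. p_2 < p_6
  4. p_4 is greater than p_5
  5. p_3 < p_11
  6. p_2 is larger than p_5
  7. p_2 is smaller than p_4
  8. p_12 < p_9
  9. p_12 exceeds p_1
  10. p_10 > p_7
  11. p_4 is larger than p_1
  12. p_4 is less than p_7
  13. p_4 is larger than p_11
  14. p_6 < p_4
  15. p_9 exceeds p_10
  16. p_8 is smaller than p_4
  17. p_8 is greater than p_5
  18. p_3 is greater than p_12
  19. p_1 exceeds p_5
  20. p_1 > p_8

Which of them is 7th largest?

p_12

Chaining the given pairs: p_5 < p_2 < p_6 < p_8 < p_1 < p_12 < p_3 < p_11 < p_4 < p_7 < p_10 < p_9.
Counting 7 from the largest end gives p_12.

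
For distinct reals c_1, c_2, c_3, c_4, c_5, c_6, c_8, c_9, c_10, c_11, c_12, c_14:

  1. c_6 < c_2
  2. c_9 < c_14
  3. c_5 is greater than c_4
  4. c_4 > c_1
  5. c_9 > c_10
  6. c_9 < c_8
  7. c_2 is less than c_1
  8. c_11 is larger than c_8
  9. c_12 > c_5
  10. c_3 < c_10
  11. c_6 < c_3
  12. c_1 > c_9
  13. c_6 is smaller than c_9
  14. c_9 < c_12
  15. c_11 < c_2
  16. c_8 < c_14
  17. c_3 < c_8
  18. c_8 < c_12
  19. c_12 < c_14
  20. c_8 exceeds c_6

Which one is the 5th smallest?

Piecing the relations together gives one ordering: c_6 < c_3 < c_10 < c_9 < c_8 < c_11 < c_2 < c_1 < c_4 < c_5 < c_12 < c_14.
Counting 5 from the smallest end gives c_8.

c_8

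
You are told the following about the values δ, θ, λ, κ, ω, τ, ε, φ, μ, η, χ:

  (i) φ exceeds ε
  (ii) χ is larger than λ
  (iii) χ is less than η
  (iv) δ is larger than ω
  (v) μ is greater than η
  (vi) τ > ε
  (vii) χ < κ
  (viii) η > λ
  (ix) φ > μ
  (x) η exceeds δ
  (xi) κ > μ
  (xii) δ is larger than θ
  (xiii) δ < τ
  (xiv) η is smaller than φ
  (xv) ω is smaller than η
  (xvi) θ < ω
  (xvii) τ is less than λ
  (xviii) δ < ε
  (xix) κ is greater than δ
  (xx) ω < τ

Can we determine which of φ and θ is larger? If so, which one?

φ

θ < ω and ω < δ give θ < δ.
Then δ < ε extends the chain to ε.
With ε < τ: θ < ω < δ < ε < τ.
With τ < λ: θ < ω < δ < ε < τ < λ.
With λ < χ: θ < ω < δ < ε < τ < λ < χ.
With χ < η: θ < ω < δ < ε < τ < λ < χ < η.
Then η < μ extends the chain to μ.
Then μ < φ extends the chain to φ.
So φ is larger.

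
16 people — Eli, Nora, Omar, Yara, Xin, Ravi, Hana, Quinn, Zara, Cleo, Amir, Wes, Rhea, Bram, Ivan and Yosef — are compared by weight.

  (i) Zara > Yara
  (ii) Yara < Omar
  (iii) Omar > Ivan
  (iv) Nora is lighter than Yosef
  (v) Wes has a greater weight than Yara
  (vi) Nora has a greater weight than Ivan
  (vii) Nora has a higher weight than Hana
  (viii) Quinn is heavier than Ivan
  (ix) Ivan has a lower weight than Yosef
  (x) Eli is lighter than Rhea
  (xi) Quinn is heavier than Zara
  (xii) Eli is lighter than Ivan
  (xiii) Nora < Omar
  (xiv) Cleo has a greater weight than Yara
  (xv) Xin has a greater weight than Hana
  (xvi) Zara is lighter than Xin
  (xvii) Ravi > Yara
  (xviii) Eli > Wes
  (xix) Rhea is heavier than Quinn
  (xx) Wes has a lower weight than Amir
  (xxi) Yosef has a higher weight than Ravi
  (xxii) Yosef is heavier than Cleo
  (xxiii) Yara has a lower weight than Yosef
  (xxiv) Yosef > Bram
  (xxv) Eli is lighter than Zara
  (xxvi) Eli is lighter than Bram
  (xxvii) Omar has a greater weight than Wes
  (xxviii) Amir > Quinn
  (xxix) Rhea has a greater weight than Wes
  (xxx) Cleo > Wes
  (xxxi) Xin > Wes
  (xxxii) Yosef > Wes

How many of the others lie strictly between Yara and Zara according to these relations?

The relations place Yara below Zara. An element lies strictly between them when it is forced above Yara and also forced below Zara.
Above Yara: {Wes, Eli, Cleo, Bram, Ivan, Xin, Quinn, Amir, Nora, Ravi, Omar, Yosef, Rhea}. Below Zara: {Wes, Eli}.
Intersection: {Wes, Eli} — 2.

2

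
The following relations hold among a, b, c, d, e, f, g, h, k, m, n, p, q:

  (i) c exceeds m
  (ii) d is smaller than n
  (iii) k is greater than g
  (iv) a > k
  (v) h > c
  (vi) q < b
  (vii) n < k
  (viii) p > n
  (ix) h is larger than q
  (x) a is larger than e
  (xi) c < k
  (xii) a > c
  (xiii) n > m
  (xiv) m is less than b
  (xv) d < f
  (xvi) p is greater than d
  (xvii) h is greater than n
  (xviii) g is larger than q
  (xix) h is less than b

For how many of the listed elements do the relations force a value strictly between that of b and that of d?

2

Chaining upward from d reaches: f, n, p, h, k, a.
Chaining downward from b reaches: m, q, c, n, h.
Strictly between d and b are those in both lists: n, h — 2 elements.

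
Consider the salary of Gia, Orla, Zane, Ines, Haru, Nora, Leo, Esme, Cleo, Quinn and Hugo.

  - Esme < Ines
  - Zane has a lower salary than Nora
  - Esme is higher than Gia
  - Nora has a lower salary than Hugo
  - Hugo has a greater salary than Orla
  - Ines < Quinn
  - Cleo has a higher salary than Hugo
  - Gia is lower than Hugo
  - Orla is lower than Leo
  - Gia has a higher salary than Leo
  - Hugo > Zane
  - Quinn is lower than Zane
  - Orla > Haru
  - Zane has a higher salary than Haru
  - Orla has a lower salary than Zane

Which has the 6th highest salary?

Ines

Chaining the given pairs: Haru < Orla < Leo < Gia < Esme < Ines < Quinn < Zane < Nora < Hugo < Cleo.
Counting 6 from the largest end gives Ines.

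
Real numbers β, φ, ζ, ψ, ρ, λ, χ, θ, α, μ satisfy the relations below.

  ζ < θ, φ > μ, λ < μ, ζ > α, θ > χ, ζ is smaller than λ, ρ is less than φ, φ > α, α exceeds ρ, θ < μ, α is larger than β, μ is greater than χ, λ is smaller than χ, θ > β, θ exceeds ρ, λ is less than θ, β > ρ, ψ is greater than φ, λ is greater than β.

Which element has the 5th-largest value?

Piecing the relations together gives one ordering: ρ < β < α < ζ < λ < χ < θ < μ < φ < ψ.
Counting 5 from the largest end gives χ.

χ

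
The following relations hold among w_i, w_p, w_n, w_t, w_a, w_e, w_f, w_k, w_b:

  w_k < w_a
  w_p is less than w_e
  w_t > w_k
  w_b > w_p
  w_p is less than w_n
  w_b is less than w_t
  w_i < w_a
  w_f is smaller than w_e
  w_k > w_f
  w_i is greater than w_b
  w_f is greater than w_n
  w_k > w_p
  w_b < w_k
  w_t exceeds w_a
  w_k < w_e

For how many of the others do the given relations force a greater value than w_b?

5

From w_b the given relations immediately reach w_k, w_i, w_t.
From those, w_e, w_a — 5 in total.
Nothing else is reachable above w_b; 5 in all.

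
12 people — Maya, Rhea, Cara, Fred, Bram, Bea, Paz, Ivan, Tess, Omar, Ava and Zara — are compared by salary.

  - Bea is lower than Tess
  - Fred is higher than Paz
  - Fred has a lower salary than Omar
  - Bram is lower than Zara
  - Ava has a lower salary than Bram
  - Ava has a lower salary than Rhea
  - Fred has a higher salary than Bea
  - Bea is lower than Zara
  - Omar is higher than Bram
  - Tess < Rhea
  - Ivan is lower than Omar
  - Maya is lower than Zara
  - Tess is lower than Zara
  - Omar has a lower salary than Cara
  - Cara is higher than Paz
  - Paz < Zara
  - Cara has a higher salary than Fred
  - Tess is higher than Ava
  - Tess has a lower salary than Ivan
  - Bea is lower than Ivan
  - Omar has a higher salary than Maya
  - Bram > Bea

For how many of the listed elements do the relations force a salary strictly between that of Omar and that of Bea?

4

The relations place Bea below Omar. An element lies strictly between them when it is forced above Bea and also forced below Omar.
Above Bea: {Tess, Bram, Ivan, Zara, Fred, Cara, Rhea}. Below Omar: {Ava, Tess, Bram, Ivan, Maya, Paz, Fred}.
Intersection: {Tess, Bram, Ivan, Fred} — 4.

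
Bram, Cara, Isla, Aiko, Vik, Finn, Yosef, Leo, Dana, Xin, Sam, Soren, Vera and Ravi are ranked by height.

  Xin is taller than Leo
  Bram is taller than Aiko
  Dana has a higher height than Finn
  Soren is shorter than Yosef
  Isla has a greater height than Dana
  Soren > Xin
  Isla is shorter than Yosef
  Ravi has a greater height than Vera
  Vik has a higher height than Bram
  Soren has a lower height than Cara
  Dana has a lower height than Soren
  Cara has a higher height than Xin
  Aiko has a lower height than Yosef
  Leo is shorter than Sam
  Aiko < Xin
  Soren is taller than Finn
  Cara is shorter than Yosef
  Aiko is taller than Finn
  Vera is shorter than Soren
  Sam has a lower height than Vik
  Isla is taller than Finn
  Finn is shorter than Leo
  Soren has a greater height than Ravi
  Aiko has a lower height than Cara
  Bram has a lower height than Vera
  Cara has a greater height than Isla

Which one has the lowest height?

Aiko is not least since Finn < Aiko; Leo is not least since Finn < Leo; Bram is not least since Aiko < Bram; Sam is not least since Leo < Sam; Vera is not least since Bram < Vera; Dana is not least since Finn < Dana; Vik is not least since Bram < Vik; Isla is not least since Finn < Isla; Ravi is not least since Vera < Ravi; Xin is not least since Leo < Xin; Soren is not least since Ravi < Soren; Cara is not least since Isla < Cara; Yosef is not least since Cara < Yosef.
Only Finn has nothing below it, so Finn is the lowest height.

Finn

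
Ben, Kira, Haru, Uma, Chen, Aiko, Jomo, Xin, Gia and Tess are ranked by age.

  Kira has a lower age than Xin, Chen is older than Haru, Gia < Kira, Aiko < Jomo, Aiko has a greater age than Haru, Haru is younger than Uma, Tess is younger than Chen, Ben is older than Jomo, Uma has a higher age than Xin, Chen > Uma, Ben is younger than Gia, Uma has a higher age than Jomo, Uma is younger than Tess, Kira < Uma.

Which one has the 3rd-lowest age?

Jomo

Chaining the given pairs: Haru < Aiko < Jomo < Ben < Gia < Kira < Xin < Uma < Tess < Chen.
The 3rd smallest is Jomo.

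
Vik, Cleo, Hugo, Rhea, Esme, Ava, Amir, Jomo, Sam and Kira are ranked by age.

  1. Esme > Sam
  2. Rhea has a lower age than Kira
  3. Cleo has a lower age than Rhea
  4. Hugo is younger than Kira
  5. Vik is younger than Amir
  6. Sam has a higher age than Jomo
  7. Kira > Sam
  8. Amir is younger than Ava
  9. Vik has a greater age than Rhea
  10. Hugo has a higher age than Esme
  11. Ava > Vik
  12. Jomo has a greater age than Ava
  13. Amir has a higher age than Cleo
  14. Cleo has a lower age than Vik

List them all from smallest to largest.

Each adjacent pair is fixed by a given relation: Cleo < Rhea; Rhea < Vik; Vik < Amir; Amir < Ava; Ava < Jomo; Jomo < Sam; Sam < Esme; Esme < Hugo; Hugo < Kira. Chaining them end to end gives the full order.

Cleo < Rhea < Vik < Amir < Ava < Jomo < Sam < Esme < Hugo < Kira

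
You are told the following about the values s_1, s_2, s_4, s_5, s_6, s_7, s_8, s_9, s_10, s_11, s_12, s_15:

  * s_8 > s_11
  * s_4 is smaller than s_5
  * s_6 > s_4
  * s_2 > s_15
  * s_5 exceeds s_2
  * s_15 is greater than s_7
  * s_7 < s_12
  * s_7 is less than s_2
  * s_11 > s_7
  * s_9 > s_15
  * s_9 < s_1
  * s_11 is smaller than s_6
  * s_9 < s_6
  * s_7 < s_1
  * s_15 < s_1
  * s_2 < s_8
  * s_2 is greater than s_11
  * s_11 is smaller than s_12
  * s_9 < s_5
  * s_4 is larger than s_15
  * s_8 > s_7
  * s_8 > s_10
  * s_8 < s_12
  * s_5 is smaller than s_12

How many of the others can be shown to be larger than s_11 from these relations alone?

5

The elements the relations force above s_11 are s_2, s_5, s_6, s_8, s_12 — no chain reaches any other.
That is 5.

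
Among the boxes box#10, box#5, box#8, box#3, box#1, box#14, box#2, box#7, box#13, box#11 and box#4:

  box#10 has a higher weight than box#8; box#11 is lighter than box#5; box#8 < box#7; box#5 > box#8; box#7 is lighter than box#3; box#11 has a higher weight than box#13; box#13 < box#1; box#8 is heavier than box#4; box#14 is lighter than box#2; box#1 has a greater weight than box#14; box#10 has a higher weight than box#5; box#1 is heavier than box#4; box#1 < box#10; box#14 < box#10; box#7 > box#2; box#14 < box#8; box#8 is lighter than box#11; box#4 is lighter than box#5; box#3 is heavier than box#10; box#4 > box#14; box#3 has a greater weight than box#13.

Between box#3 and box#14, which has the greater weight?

box#14 < box#4 and box#4 < box#8 give box#14 < box#8.
With box#8 < box#11: box#14 < box#4 < box#8 < box#11.
With box#11 < box#5: box#14 < box#4 < box#8 < box#11 < box#5.
Then box#5 < box#10 extends the chain to box#10.
With box#10 < box#3: box#14 < box#4 < box#8 < box#11 < box#5 < box#10 < box#3.
So box#14 < box#3; box#3 is the heavier of the two.

box#3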